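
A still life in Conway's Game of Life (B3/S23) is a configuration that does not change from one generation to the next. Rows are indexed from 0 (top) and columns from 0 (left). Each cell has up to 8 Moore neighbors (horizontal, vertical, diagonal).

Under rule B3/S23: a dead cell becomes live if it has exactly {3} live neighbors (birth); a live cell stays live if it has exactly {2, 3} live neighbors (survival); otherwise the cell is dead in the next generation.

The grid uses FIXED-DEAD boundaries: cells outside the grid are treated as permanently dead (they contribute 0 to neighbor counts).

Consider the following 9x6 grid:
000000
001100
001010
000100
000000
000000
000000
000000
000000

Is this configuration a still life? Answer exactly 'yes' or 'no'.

Answer: yes

Derivation:
Compute generation 1 and compare to generation 0 (given above):
Generation 1:
000000
001100
001010
000100
000000
000000
000000
000000
000000
The grids are IDENTICAL -> still life.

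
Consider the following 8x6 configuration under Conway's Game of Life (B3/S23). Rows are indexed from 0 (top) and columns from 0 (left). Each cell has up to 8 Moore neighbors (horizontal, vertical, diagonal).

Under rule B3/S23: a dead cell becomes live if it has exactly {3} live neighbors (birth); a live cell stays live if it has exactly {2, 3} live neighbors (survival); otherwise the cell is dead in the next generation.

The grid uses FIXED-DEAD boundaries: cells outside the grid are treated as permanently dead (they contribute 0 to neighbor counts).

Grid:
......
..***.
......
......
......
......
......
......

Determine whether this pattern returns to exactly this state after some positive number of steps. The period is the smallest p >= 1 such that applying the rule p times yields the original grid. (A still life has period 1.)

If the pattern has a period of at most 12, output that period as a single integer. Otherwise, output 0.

Answer: 2

Derivation:
Simulating and comparing each generation to the original:
Gen 0 (original, given above): 3 live cells
Gen 1: 3 live cells, differs from original
Gen 2: 3 live cells, MATCHES original -> period = 2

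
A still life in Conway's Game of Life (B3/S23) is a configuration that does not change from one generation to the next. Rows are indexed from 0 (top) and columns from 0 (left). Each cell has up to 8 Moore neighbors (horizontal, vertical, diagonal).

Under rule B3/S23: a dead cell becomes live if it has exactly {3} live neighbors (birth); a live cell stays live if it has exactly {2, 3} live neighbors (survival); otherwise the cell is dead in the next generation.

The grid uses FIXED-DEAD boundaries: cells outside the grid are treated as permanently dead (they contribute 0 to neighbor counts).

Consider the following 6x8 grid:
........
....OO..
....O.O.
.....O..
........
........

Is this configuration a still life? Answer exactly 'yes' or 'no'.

Answer: yes

Derivation:
Compute generation 1 and compare to generation 0 (given above):
Generation 1:
........
....OO..
....O.O.
.....O..
........
........
The grids are IDENTICAL -> still life.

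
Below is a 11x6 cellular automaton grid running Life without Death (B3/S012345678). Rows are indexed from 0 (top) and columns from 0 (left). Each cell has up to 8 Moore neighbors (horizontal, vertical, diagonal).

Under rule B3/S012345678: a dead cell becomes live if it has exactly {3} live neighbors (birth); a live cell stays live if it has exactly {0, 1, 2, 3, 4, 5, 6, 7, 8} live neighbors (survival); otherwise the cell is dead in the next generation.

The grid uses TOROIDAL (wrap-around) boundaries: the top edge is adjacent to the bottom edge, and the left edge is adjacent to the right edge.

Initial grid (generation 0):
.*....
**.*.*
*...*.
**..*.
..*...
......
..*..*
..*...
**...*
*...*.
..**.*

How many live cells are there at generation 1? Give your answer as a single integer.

Simulating step by step:
Generation 0 (given above): 22 live cells
Generation 1: 36 live cells
.*.*.*
******
*.***.
**.**.
.**...
......
..*..*
..*..*
**...*
*.***.
******
Population at generation 1: 36

Answer: 36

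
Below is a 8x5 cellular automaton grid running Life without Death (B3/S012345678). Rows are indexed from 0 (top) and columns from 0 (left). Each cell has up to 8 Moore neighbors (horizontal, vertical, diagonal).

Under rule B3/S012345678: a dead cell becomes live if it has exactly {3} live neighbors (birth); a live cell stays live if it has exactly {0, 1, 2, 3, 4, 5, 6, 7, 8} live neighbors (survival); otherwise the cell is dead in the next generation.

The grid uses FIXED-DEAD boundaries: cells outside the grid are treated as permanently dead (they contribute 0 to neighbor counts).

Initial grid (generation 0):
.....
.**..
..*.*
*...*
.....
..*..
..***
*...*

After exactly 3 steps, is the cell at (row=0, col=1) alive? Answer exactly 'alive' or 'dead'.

Answer: alive

Derivation:
Simulating step by step:
Generation 0 (given above): 12 live cells
Generation 1: 15 live cells
.....
.***.
..*.*
*..**
.....
..*..
.****
*...*
Generation 2: 20 live cells
..*..
.***.
..*.*
*..**
...*.
.**..
.****
***.*
Generation 3: 26 live cells
.***.
.***.
..*.*
*.***
.*.**
.**.*
.****
***.*

Cell (0,1) at generation 3: 1 -> alive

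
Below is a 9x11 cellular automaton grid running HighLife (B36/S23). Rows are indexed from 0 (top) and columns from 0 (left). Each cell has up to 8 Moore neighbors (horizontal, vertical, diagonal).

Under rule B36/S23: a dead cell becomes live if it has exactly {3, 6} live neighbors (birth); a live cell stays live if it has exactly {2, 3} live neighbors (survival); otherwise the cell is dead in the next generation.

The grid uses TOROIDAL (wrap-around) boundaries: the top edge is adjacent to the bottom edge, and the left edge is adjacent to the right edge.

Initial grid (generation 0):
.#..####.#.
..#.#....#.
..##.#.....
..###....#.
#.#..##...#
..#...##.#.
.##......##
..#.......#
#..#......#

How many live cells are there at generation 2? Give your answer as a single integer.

Simulating step by step:
Generation 0 (given above): 34 live cells
Generation 1: 48 live cells
###.###.##.
.##.....#..
.#...#.....
......#...#
..#.#######
..##.#####.
####....###
..##.......
#######..##
Generation 2: 31 live cells
...#..#.#..
...##.####.
###........
#...#...#.#
..#.#.....#
..........#
#.....#...#
#....#..#.#
......####.
Population at generation 2: 31

Answer: 31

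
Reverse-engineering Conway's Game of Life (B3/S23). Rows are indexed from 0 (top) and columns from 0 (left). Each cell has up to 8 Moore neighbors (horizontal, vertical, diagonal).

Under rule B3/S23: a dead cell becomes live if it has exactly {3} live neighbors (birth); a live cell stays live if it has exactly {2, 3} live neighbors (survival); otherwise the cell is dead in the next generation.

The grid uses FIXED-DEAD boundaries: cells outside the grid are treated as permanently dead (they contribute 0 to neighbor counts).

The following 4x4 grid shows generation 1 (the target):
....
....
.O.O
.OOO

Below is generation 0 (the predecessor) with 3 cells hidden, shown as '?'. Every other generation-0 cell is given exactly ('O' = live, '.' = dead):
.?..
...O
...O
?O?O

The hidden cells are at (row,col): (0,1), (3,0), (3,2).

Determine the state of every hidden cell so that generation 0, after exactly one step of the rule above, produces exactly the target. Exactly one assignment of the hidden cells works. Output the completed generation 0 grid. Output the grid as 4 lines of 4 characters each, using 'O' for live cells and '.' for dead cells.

Answer: ....
...O
...O
OOOO

Derivation:
Hidden generation-0 cells (in order): (0,1), (3,0), (3,2).
A hidden cell only influences target cells in its own 3x3 neighborhood. Try each of the 2^3 = 8 assignments, step the completed generation 0 forward once under B3/S23, and compare with the target:
  (0,1)=. (3,0)=. (3,2)=. -> step gives (2,1)='.' but target has 'O' -> reject
  (0,1)=. (3,0)=. (3,2)=O -> step gives (2,1)='.' but target has 'O' -> reject
  (0,1)=. (3,0)=O (3,2)=. -> step gives (2,1)='.' but target has 'O' -> reject
  (0,1)=. (3,0)=O (3,2)=O -> step reproduces the target at every cell -> ACCEPT
  (0,1)=O (3,0)=. (3,2)=. -> step gives (1,2)='O' but target has '.' -> reject
  (0,1)=O (3,0)=. (3,2)=O -> step gives (1,2)='O' but target has '.' -> reject
  (0,1)=O (3,0)=O (3,2)=. -> step gives (1,2)='O' but target has '.' -> reject
  (0,1)=O (3,0)=O (3,2)=O -> step gives (1,2)='O' but target has '.' -> reject
Unique solution: (0,1)=dead, (3,0)=live, (3,2)=live.
Check: live-neighbor counts of every cell in the completed generation 0:
0011
0021
2353
1232
Applying B3/S23 to generation 0 with these counts gives:
....
....
.O.O
.OOO
which matches the target exactly.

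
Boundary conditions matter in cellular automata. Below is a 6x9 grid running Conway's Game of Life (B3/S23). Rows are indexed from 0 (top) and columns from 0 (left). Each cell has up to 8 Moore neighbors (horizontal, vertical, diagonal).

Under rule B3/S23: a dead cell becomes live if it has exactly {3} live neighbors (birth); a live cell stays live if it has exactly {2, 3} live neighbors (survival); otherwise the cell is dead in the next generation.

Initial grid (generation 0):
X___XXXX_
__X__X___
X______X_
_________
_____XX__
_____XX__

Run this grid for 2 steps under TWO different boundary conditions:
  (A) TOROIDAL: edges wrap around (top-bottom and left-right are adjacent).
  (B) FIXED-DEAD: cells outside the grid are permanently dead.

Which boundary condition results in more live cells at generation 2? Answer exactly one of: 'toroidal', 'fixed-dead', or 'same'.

Answer: toroidal

Derivation:
Under TOROIDAL boundary, generation 2:
____XXX__
____XXX__
_____XX__
_____XX__
_____XX__
_____XX__
Population = 14

Under FIXED-DEAD boundary, generation 2:
____X_X__
____X____
_____XX__
_____XX__
_______X_
_____XX__
Population = 10

Comparison: toroidal=14, fixed-dead=10 -> toroidal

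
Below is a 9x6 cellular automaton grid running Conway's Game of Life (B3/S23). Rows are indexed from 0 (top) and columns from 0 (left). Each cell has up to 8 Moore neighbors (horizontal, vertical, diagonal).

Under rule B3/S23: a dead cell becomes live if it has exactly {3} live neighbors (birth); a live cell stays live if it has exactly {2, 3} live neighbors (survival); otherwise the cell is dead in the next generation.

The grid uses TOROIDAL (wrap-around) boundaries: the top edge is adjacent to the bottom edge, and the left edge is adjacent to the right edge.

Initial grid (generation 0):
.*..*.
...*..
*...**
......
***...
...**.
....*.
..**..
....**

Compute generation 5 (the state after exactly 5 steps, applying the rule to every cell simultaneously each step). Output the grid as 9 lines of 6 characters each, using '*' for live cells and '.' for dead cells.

Simulating step by step:
Generation 0 (given above): 16 live cells
Generation 1: 22 live cells
...***
*..*..
....**
......
.***..
.*****
..*.*.
...*.*
..*.**
Generation 2: 19 live cells
*.*...
*..*..
....**
..***.
**....
*....*
**....
..*..*
*.*...
Generation 3: 28 live cells
*.**.*
**.**.
..*..*
*****.
*****.
.....*
.*....
..*..*
*.**.*
Generation 4: 8 live cells
......
......
......
......
......
...***
*.....
..****
......
Generation 5: 10 live cells
(generation 5 grid is the final answer)

Answer: ......
......
......
......
....*.
....**
*.*...
...***
...**.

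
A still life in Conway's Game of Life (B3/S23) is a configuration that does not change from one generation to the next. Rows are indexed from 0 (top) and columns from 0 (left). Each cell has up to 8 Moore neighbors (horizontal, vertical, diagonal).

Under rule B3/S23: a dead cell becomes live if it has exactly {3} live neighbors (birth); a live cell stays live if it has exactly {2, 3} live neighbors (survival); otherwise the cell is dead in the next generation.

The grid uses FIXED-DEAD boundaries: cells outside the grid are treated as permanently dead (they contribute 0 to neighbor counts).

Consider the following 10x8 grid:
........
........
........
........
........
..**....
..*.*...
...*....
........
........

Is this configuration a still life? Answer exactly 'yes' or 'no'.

Compute generation 1 and compare to generation 0 (given above):
Generation 1:
........
........
........
........
........
..**....
..*.*...
...*....
........
........
The grids are IDENTICAL -> still life.

Answer: yes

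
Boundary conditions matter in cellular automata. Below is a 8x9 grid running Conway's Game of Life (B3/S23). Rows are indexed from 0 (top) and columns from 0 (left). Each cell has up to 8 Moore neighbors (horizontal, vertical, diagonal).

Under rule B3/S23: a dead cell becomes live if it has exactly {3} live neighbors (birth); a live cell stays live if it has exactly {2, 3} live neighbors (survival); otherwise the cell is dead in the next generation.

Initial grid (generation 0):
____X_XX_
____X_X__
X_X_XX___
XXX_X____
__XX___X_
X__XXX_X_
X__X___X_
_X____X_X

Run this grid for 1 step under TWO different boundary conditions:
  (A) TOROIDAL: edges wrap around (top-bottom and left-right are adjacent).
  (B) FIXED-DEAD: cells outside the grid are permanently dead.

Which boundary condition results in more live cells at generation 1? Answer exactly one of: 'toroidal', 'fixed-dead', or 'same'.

Answer: toroidal

Derivation:
Under TOROIDAL boundary, generation 1:
______X__
____X_XX_
X_X_X____
X___XX__X
X____XX__
_X_____X_
XXXX_X_X_
X____XX_X
Population = 26

Under FIXED-DEAD boundary, generation 1:
______XX_
____X_XX_
X_X_X____
X___XX___
X____XX__
_X_____XX
XXXX_X_XX
_______X_
Population = 25

Comparison: toroidal=26, fixed-dead=25 -> toroidal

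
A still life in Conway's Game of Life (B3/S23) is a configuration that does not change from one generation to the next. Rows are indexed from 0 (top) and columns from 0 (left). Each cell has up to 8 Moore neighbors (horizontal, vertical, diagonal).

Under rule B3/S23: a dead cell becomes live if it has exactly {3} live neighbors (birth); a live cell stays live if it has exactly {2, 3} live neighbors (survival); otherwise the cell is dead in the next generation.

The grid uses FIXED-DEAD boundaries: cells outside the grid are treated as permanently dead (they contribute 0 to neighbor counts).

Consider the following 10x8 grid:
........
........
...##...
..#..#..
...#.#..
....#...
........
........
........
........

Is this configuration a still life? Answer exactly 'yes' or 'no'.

Compute generation 1 and compare to generation 0 (given above):
Generation 1:
........
........
...##...
..#..#..
...#.#..
....#...
........
........
........
........
The grids are IDENTICAL -> still life.

Answer: yes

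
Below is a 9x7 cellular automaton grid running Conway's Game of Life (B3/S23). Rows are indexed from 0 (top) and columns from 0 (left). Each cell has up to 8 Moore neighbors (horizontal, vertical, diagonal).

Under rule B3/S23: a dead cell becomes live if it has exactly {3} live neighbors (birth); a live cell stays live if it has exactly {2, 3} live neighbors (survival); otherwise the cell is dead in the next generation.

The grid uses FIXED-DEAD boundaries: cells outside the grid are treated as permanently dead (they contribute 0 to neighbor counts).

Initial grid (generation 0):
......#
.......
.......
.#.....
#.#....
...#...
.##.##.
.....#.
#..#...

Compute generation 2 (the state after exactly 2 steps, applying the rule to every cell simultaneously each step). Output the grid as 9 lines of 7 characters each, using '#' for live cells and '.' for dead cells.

Answer: .......
.......
.......
.##....
.###...
.#...#.
.#...#.
.#...#.
..#....

Derivation:
Simulating step by step:
Generation 0 (given above): 12 live cells
Generation 1: 13 live cells
.......
.......
.......
.#.....
.##....
...##..
..####.
.###.#.
.......
Generation 2: 12 live cells
(generation 2 grid is the final answer)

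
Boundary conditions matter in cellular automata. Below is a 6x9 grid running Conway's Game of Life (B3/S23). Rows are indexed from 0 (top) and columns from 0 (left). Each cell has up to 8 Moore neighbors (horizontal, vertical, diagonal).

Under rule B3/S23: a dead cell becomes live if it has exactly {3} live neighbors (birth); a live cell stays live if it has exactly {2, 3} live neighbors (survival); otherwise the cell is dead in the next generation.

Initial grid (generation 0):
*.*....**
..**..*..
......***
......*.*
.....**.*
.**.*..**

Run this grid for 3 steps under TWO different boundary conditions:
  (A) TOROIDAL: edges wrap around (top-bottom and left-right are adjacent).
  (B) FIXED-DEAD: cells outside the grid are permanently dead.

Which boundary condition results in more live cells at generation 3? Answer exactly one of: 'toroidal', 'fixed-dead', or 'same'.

Under TOROIDAL boundary, generation 3:
....*....
..***...*
..*..**..
..***....
..*.*....
..*......
Population = 14

Under FIXED-DEAD boundary, generation 3:
...*.*...
.*.*..*..
..**..**.
.....***.
.......**
.........
Population = 14

Comparison: toroidal=14, fixed-dead=14 -> same

Answer: same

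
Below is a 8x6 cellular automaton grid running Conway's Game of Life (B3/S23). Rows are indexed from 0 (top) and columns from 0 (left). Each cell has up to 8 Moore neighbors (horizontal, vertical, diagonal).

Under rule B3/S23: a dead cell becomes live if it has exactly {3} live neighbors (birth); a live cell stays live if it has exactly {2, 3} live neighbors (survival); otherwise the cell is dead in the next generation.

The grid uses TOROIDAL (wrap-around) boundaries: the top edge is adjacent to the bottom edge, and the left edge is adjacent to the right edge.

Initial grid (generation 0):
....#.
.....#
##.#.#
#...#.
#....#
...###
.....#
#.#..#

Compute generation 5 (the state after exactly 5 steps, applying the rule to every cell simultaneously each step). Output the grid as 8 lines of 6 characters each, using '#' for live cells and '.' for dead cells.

Answer: ...##.
##..##
#....#
......
......
...###
#..###
##....

Derivation:
Simulating step by step:
Generation 0 (given above): 17 live cells
Generation 1: 11 live cells
#...#.
.....#
.#....
....#.
#..#..
......
...#..
#...##
Generation 2: 9 live cells
#...#.
#....#
......
......
......
......
....##
#..##.
Generation 3: 11 live cells
##.##.
#....#
......
......
......
......
...###
#..#..
Generation 4: 14 live cells
.####.
##..##
......
......
......
....#.
...###
##....
Generation 5: 17 live cells
(generation 5 grid is the final answer)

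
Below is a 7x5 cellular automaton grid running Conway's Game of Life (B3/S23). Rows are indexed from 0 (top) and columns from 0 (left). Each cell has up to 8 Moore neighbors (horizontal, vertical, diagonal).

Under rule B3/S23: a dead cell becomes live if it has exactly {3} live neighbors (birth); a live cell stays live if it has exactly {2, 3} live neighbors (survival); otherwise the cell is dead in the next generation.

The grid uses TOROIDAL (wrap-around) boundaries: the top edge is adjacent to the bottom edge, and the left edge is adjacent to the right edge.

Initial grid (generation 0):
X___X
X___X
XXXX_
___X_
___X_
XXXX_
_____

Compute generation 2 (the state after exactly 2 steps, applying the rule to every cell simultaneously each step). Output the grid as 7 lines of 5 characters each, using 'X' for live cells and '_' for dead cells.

Answer: _XX_X
__X__
X__XX
___X_
_X___
XX__X
_____

Derivation:
Simulating step by step:
Generation 0 (given above): 14 live cells
Generation 1: 17 live cells
X___X
__X__
XXXX_
_X_X_
_X_X_
_XXXX
__XX_
Generation 2: 12 live cells
(generation 2 grid is the final answer)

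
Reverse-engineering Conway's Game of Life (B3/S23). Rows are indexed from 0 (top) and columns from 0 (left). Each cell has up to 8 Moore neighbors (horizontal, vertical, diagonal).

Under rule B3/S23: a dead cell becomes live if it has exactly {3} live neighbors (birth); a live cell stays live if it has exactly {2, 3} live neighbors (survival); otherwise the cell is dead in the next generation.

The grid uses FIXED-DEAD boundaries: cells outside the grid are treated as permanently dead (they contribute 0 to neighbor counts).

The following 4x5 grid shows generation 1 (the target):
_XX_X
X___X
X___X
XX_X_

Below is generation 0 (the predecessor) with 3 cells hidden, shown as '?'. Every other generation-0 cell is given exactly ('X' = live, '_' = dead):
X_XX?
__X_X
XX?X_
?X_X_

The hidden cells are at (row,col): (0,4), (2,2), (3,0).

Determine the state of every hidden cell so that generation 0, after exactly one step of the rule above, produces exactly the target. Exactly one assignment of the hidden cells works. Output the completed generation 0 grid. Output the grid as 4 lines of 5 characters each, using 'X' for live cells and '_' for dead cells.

Hidden generation-0 cells (in order): (0,4), (2,2), (3,0).
A hidden cell only influences target cells in its own 3x3 neighborhood. Try each of the 2^3 = 8 assignments, step the completed generation 0 forward once under B3/S23, and compare with the target:
  (0,4)=_ (2,2)=_ (3,0)=_ -> step gives (0,3)='X' but target has '_' -> reject
  (0,4)=_ (2,2)=_ (3,0)=X -> step gives (0,3)='X' but target has '_' -> reject
  (0,4)=_ (2,2)=X (3,0)=_ -> step gives (0,3)='X' but target has '_' -> reject
  (0,4)=_ (2,2)=X (3,0)=X -> step gives (0,3)='X' but target has '_' -> reject
  (0,4)=X (2,2)=_ (3,0)=_ -> step gives (2,1)='X' but target has '_' -> reject
  (0,4)=X (2,2)=_ (3,0)=X -> step gives (2,3)='X' but target has '_' -> reject
  (0,4)=X (2,2)=X (3,0)=_ -> step reproduces the target at every cell -> ACCEPT
  (0,4)=X (2,2)=X (3,0)=X -> step gives (3,1)='_' but target has 'X' -> reject
Unique solution: (0,4)=live, (2,2)=live, (3,0)=dead.
Check: live-neighbor counts of every cell in the completed generation 0:
03242
36573
24543
33522
Applying B3/S23 to generation 0 with these counts gives:
_XX_X
X___X
X___X
XX_X_
which matches the target exactly.

Answer: X_XXX
__X_X
XXXX_
_X_X_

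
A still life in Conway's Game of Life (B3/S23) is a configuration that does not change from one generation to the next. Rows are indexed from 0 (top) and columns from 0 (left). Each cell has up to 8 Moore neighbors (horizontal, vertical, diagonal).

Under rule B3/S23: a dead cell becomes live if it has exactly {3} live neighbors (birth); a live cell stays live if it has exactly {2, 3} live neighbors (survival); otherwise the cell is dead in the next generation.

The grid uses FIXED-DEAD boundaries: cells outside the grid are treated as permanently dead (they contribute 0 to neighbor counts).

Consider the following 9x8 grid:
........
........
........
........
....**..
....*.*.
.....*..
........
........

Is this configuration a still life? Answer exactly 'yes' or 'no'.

Compute generation 1 and compare to generation 0 (given above):
Generation 1:
........
........
........
........
....**..
....*.*.
.....*..
........
........
The grids are IDENTICAL -> still life.

Answer: yes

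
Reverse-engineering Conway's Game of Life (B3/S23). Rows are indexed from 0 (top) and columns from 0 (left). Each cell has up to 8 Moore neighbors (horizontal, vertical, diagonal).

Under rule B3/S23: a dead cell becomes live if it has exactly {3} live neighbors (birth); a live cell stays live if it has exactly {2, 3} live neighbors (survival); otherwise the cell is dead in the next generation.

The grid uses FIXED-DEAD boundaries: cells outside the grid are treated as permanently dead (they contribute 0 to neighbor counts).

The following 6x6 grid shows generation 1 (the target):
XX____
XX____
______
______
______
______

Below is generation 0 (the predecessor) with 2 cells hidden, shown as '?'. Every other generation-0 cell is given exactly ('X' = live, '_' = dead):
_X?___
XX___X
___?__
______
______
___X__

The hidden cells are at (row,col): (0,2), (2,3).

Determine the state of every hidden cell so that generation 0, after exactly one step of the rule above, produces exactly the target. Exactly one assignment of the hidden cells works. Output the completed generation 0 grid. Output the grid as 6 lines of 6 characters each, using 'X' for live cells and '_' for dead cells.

Hidden generation-0 cells (in order): (0,2), (2,3).
A hidden cell only influences target cells in its own 3x3 neighborhood. Try each of the 2^2 = 4 assignments, step the completed generation 0 forward once under B3/S23, and compare with the target:
  (0,2)=_ (2,3)=_ -> step reproduces the target at every cell -> ACCEPT
  (0,2)=_ (2,3)=X -> step gives (1,2)='X' but target has '_' -> reject
  (0,2)=X (2,3)=_ -> step gives (0,2)='X' but target has '_' -> reject
  (0,2)=X (2,3)=X -> step gives (0,2)='X' but target has '_' -> reject
Unique solution: (0,2)=dead, (2,3)=dead.
Check: live-neighbor counts of every cell in the completed generation 0:
322011
222010
221011
000000
001110
001010
Applying B3/S23 to generation 0 with these counts gives:
XX____
XX____
______
______
______
______
which matches the target exactly.

Answer: _X____
XX___X
______
______
______
___X__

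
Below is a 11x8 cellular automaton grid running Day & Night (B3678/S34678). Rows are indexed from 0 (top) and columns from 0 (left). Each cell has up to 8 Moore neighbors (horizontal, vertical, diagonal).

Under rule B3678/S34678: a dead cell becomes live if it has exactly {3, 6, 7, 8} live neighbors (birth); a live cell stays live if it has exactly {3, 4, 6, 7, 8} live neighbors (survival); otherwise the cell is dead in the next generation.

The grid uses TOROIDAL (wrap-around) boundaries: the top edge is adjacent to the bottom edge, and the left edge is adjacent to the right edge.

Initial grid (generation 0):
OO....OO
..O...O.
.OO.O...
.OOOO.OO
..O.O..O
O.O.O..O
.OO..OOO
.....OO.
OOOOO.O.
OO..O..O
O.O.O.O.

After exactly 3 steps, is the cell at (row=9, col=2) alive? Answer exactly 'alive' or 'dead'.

Simulating step by step:
Generation 0 (given above): 43 live cells
Generation 1: 43 live cells
OOOO..O.
..OO.O..
OO.O..OO
.O.OO...
..OOO..O
O.O....O
.O.OOO.O
........
OOOOO.O.
.O.OO.O.
OO.O..OO
Generation 2: 42 live cells
O.OO.OO.
.OOO....
OOOO.O..
.OO.OOO.
..O.O...
O.OO.O.O
..O...O.
......OO
.OOOO..O
O.O.O.OO
..OO..O.
Generation 3: 47 live cells
..O....O
.OO..OOO
OOO..OO.
O..OOO..
O.OOO..O
..OOO.O.
OO.O.OO.
OO...OOO
.OOO....
O..OO.OO
O.O...OO

Cell (9,2) at generation 3: 0 -> dead

Answer: dead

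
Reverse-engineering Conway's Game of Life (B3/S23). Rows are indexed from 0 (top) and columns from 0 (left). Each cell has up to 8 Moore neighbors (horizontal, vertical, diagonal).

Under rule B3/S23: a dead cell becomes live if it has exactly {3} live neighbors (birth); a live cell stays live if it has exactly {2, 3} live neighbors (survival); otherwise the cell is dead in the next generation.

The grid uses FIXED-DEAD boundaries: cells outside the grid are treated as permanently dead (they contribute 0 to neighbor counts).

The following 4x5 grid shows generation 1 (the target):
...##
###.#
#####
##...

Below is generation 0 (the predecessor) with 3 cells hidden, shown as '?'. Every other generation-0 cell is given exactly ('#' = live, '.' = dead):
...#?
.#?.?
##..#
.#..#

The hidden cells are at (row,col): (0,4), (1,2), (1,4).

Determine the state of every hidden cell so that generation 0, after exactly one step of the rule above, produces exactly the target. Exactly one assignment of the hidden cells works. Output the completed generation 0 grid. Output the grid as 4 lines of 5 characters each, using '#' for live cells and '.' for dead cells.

Answer: ...##
.#..#
##..#
.#..#

Derivation:
Hidden generation-0 cells (in order): (0,4), (1,2), (1,4).
A hidden cell only influences target cells in its own 3x3 neighborhood. Try each of the 2^3 = 8 assignments, step the completed generation 0 forward once under B3/S23, and compare with the target:
  (0,4)=. (1,2)=. (1,4)=. -> step gives (0,3)='.' but target has '#' -> reject
  (0,4)=. (1,2)=. (1,4)=# -> step gives (0,3)='.' but target has '#' -> reject
  (0,4)=. (1,2)=# (1,4)=. -> step gives (0,2)='#' but target has '.' -> reject
  (0,4)=. (1,2)=# (1,4)=# -> step gives (0,2)='#' but target has '.' -> reject
  (0,4)=# (1,2)=. (1,4)=. -> step gives (0,3)='.' but target has '#' -> reject
  (0,4)=# (1,2)=. (1,4)=# -> step reproduces the target at every cell -> ACCEPT
  (0,4)=# (1,2)=# (1,4)=. -> step gives (0,2)='#' but target has '.' -> reject
  (0,4)=# (1,2)=# (1,4)=# -> step gives (0,2)='#' but target has '.' -> reject
Unique solution: (0,4)=live, (1,2)=dead, (1,4)=live.
Check: live-neighbor counts of every cell in the completed generation 0:
11222
32343
33332
32221
Applying B3/S23 to generation 0 with these counts gives:
...##
###.#
#####
##...
which matches the target exactly.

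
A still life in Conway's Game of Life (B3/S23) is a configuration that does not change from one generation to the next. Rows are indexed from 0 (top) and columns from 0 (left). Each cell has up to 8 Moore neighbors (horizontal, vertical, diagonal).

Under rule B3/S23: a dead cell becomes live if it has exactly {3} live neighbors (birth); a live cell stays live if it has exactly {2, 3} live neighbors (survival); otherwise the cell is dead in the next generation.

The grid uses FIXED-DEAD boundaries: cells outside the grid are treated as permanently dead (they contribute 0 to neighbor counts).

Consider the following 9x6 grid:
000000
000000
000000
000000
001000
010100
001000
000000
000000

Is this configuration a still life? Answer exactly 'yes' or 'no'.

Answer: yes

Derivation:
Compute generation 1 and compare to generation 0 (given above):
Generation 1:
000000
000000
000000
000000
001000
010100
001000
000000
000000
The grids are IDENTICAL -> still life.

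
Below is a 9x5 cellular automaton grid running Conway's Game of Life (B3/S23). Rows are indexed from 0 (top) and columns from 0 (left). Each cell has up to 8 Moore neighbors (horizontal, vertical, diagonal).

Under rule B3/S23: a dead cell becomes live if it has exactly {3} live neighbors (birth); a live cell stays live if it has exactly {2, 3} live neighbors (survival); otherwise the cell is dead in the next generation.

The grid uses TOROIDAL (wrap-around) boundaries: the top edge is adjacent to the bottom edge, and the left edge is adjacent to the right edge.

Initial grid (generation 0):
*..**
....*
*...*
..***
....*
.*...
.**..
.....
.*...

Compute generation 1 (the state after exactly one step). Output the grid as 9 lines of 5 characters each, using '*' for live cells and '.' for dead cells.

Simulating step by step:
Generation 0 (given above): 14 live cells
Generation 1: 16 live cells
(generation 1 grid is the final answer)

Answer: *..**
.....
*....
.....
*.*.*
***..
.**..
.**..
*...*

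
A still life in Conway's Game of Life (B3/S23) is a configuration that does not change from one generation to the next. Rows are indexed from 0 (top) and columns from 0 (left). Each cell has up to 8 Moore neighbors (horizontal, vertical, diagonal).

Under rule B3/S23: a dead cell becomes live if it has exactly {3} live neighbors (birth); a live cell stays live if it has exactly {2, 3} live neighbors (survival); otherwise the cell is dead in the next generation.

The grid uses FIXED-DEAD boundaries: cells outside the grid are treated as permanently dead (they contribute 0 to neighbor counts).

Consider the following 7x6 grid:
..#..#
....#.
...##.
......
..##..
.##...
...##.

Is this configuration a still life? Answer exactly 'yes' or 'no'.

Compute generation 1 and compare to generation 0 (given above):
Generation 1:
......
....##
...##.
..#.#.
.###..
.#..#.
..##..
Cell (0,2) differs: gen0=1 vs gen1=0 -> NOT a still life.

Answer: no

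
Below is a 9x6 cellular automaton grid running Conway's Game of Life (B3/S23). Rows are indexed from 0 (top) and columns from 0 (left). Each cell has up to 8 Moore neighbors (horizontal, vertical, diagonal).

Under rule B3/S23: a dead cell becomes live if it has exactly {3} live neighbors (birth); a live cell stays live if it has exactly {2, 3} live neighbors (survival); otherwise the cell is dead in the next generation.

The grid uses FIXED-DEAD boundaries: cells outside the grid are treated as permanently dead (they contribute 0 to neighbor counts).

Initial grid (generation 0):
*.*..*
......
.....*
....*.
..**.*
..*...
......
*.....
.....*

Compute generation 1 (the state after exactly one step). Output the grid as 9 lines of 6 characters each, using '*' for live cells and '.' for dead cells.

Simulating step by step:
Generation 0 (given above): 11 live cells
Generation 1: 8 live cells
(generation 1 grid is the final answer)

Answer: ......
......
......
...***
..***.
..**..
......
......
......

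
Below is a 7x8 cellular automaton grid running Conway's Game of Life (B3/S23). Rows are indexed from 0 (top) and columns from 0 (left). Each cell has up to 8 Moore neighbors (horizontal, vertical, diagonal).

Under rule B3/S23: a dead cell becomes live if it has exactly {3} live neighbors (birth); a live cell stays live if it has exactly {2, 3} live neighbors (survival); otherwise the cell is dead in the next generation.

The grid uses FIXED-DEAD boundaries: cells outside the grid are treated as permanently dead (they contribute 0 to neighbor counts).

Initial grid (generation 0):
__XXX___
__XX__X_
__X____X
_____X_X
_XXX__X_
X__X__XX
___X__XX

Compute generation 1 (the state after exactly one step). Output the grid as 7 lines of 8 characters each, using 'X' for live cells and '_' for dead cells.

Simulating step by step:
Generation 0 (given above): 21 live cells
Generation 1: 21 live cells
(generation 1 grid is the final answer)

Answer: __X_X___
_X__X___
__XX___X
_X_X___X
_XXXXX__
_X_XXX__
______XX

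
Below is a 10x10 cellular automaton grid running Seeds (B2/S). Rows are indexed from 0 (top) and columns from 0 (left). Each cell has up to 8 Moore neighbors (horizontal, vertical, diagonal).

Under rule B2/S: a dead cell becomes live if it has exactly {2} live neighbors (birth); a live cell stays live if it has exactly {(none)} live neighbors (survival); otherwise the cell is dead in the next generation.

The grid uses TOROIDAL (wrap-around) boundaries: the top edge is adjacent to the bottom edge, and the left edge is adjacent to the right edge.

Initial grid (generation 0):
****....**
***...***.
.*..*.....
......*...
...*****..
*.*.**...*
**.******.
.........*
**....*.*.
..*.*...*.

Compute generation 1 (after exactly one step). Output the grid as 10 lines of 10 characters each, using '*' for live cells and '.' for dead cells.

Answer: ....***...
....**....
...*....**
..*.......
***.....**
..........
..........
...*......
..**.*....
.....*....

Derivation:
Simulating step by step:
Generation 0 (given above): 41 live cells
Generation 1: 19 live cells
(generation 1 grid is the final answer)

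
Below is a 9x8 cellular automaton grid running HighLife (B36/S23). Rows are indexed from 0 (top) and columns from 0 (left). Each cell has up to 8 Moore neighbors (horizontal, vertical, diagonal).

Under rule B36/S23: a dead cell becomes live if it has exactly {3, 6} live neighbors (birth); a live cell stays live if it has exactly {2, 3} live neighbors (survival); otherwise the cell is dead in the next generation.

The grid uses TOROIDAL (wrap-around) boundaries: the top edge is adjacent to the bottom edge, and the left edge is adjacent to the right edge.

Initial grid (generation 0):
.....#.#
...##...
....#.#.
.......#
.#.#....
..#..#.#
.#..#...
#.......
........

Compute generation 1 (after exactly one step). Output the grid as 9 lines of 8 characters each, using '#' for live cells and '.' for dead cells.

Answer: ....#...
...##.#.
...###..
........
#.#...#.
#####...
##......
........
........

Derivation:
Simulating step by step:
Generation 0 (given above): 15 live cells
Generation 1: 17 live cells
(generation 1 grid is the final answer)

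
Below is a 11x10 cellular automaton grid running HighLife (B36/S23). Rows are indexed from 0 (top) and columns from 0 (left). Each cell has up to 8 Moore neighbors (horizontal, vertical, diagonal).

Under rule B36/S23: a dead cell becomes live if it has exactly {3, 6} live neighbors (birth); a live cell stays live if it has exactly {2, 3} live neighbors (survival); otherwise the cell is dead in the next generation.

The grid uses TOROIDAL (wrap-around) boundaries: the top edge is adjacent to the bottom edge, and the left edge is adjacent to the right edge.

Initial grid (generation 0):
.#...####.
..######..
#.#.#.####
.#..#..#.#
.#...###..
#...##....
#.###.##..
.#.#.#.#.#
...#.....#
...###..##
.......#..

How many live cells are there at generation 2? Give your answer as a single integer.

Answer: 39

Derivation:
Simulating step by step:
Generation 0 (given above): 48 live cells
Generation 1: 43 live cells
..##....#.
#.#.....#.
#.##.#...#
.####.#.##
.#.....##.
#.#...#...
#.#....###
.#...#.#.#
...####..#
...##...##
.........#
Generation 2: 39 live cells
.###....#.
#...#...#.
.#...#.#..
....###...
.....##.#.
#.#...#...
..#....#..
.###.#.##.
..##..##.#
#..#....##
..#.#....#
Population at generation 2: 39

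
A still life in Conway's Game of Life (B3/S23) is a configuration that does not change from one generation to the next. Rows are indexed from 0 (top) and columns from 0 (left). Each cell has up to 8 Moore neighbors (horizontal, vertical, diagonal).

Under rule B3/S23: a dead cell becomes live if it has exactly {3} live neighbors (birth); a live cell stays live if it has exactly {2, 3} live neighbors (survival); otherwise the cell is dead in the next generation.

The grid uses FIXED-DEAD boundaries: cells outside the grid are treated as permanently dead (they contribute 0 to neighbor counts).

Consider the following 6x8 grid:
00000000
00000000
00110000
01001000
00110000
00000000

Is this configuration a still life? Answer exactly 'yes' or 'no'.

Answer: yes

Derivation:
Compute generation 1 and compare to generation 0 (given above):
Generation 1:
00000000
00000000
00110000
01001000
00110000
00000000
The grids are IDENTICAL -> still life.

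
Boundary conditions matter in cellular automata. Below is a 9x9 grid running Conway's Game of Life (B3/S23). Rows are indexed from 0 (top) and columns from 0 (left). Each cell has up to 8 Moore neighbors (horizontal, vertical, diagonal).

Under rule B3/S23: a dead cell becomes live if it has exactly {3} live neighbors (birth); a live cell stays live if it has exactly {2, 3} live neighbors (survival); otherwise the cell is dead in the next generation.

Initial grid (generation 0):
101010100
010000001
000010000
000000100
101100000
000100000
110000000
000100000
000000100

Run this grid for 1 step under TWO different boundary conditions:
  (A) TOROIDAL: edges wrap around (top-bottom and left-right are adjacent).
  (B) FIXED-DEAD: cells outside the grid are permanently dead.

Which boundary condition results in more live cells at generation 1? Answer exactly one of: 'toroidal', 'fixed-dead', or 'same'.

Under TOROIDAL boundary, generation 1:
110001010
110101000
000000000
000100000
001100000
100100000
001000000
000000000
000101000
Population = 16

Under FIXED-DEAD boundary, generation 1:
010000000
010101000
000000000
000100000
001100000
100100000
001000000
000000000
000000000
Population = 10

Comparison: toroidal=16, fixed-dead=10 -> toroidal

Answer: toroidal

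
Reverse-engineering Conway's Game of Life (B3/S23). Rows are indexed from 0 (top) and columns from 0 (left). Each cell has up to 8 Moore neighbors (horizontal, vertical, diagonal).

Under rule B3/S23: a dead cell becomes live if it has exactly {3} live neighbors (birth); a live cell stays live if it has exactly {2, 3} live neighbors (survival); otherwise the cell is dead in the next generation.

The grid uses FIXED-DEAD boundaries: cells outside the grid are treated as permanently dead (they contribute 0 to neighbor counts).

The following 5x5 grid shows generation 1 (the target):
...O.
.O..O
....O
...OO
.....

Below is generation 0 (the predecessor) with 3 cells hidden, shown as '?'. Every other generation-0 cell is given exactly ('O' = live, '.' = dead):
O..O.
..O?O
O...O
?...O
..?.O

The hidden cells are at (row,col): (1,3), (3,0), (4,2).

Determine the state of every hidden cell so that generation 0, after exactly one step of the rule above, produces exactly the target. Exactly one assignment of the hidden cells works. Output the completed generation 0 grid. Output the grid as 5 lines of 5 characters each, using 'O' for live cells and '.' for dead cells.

Hidden generation-0 cells (in order): (1,3), (3,0), (4,2).
A hidden cell only influences target cells in its own 3x3 neighborhood. Try each of the 2^3 = 8 assignments, step the completed generation 0 forward once under B3/S23, and compare with the target:
  (1,3)=. (3,0)=. (4,2)=. -> step reproduces the target at every cell -> ACCEPT
  (1,3)=. (3,0)=. (4,2)=O -> step gives (3,3)='.' but target has 'O' -> reject
  (1,3)=. (3,0)=O (4,2)=. -> step gives (2,1)='O' but target has '.' -> reject
  (1,3)=. (3,0)=O (4,2)=O -> step gives (2,1)='O' but target has '.' -> reject
  (1,3)=O (3,0)=. (4,2)=. -> step gives (0,2)='O' but target has '.' -> reject
  (1,3)=O (3,0)=. (4,2)=O -> step gives (0,2)='O' but target has '.' -> reject
  (1,3)=O (3,0)=O (4,2)=. -> step gives (0,2)='O' but target has '.' -> reject
  (1,3)=O (3,0)=O (4,2)=O -> step gives (0,2)='O' but target has '.' -> reject
Unique solution: (1,3)=dead, (3,0)=dead, (4,2)=dead.
Check: live-neighbor counts of every cell in the completed generation 0:
02222
23142
02142
11032
00021
Applying B3/S23 to generation 0 with these counts gives:
...O.
.O..O
....O
...OO
.....
which matches the target exactly.

Answer: O..O.
..O.O
O...O
....O
....O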